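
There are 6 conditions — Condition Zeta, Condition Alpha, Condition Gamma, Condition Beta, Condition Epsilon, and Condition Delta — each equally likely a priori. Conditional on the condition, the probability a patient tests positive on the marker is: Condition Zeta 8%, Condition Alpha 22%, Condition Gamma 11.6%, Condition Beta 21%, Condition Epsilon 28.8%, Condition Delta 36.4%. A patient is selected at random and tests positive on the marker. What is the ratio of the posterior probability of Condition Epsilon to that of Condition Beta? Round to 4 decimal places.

With a uniform prior (1/6 each), posterior ∝ likelihood:
  Condition Zeta: 0.08
  Condition Alpha: 0.22
  Condition Gamma: 0.116
  Condition Beta: 0.21
  Condition Epsilon: 0.288
  Condition Delta: 0.364
Sum = 1.278.
The ratio is 0.288 / 0.21 (the normalizer cancels) = 1.3714.

1.3714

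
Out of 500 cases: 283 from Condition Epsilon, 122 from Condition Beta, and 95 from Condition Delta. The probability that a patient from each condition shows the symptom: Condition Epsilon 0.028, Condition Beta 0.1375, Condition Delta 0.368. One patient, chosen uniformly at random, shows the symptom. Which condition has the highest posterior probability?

Compute prior × likelihood for every hypothesis:
  Condition Epsilon: 0.566 × 0.028 = 0.015848
  Condition Beta: 0.244 × 0.1375 = 0.03355
  Condition Delta: 0.19 × 0.368 = 0.06992
Normalizing constant = 0.119318.
Largest term belongs to Condition Delta, so Condition Delta is most probable.

Condition Delta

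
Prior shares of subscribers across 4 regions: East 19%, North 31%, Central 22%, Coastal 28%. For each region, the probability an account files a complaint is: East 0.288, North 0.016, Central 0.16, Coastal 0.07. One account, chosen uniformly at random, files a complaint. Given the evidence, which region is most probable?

East

Compute prior × likelihood for every hypothesis:
  East: 0.19 × 0.288 = 0.05472
  North: 0.31 × 0.016 = 0.00496
  Central: 0.22 × 0.16 = 0.0352
  Coastal: 0.28 × 0.07 = 0.0196
Normalizing constant = 0.11448.
Largest term belongs to East, so East is most probable.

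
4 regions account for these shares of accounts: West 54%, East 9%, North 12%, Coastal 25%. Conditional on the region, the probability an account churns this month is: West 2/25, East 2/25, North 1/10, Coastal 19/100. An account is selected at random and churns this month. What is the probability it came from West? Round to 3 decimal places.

0.393

Compute prior × likelihood for every hypothesis:
  West: 0.54 × 0.08 = 0.0432
  East: 0.09 × 0.08 = 0.0072
  North: 0.12 × 0.1 = 0.012
  Coastal: 0.25 × 0.19 = 0.0475
Normalizing constant = 0.1099.
P(West | evidence) = 0.0432 / 0.1099 ≈ 0.393.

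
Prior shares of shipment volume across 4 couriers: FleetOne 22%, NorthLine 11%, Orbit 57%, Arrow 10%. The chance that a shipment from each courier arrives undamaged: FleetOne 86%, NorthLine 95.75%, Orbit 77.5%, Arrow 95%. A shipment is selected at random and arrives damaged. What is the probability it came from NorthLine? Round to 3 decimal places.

Taking complements, P(damaged | each) = FleetOne 0.14, NorthLine 0.0425, Orbit 0.225, Arrow 0.05.
Unnormalized posteriors (prior × likelihood):
  FleetOne: 0.22 × 0.14 = 0.0308
  NorthLine: 0.11 × 0.0425 = 0.004675
  Orbit: 0.57 × 0.225 = 0.12825
  Arrow: 0.1 × 0.05 = 0.005
Sum = 0.168725.
P(NorthLine | evidence) = 0.004675 / 0.168725 ≈ 0.028.

0.028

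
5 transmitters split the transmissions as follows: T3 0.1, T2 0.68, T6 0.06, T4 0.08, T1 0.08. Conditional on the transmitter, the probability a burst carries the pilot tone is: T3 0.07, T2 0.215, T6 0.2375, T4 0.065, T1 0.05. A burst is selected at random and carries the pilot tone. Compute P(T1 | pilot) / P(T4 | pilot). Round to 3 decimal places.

Compute prior × likelihood for every hypothesis:
  T3: 0.1 × 0.07 = 0.007
  T2: 0.68 × 0.215 = 0.1462
  T6: 0.06 × 0.2375 = 0.01425
  T4: 0.08 × 0.065 = 0.0052
  T1: 0.08 × 0.05 = 0.004
Normalizing constant = 0.17665.
The ratio is 0.004 / 0.0052 (the normalizer cancels) = 0.769.

0.769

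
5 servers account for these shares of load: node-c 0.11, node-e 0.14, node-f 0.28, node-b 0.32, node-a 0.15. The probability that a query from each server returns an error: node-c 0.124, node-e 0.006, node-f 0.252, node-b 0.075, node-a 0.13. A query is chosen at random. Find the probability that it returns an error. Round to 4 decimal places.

Prior × likelihood for each hypothesis:
  node-c: 0.11 × 0.124 = 0.01364
  node-e: 0.14 × 0.006 = 0.00084
  node-f: 0.28 × 0.252 = 0.07056
  node-b: 0.32 × 0.075 = 0.024
  node-a: 0.15 × 0.13 = 0.0195
P(error) = 0.01364 + 0.00084 + 0.07056 + 0.024 + 0.0195 = 0.12854 → 0.1285.

0.1285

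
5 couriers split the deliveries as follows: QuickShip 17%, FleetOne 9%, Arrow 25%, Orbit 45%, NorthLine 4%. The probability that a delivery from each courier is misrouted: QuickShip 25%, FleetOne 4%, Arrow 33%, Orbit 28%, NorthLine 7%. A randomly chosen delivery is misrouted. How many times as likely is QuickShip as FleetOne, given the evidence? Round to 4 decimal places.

11.8056

Prior × likelihood for each hypothesis:
  QuickShip: 0.17 × 0.25 = 0.0425
  FleetOne: 0.09 × 0.04 = 0.0036
  Arrow: 0.25 × 0.33 = 0.0825
  Orbit: 0.45 × 0.28 = 0.126
  NorthLine: 0.04 × 0.07 = 0.0028
Normalizing constant = 0.2574.
The ratio is 0.0425 / 0.0036 (the normalizer cancels) = 11.8056.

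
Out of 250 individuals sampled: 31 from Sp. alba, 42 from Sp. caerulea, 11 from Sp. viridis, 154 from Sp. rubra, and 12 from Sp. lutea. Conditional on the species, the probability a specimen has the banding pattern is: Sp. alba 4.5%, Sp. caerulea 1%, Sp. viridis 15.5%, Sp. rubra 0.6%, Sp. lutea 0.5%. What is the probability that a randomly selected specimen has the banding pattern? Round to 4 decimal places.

Unnormalized posteriors (prior × likelihood):
  Sp. alba: 0.124 × 0.045 = 0.00558
  Sp. caerulea: 0.168 × 0.01 = 0.00168
  Sp. viridis: 0.044 × 0.155 = 0.00682
  Sp. rubra: 0.616 × 0.006 = 0.003696
  Sp. lutea: 0.048 × 0.005 = 0.00024
P(banded) = 0.00558 + 0.00168 + 0.00682 + 0.003696 + 0.00024 = 0.018016 → 0.0180.

0.0180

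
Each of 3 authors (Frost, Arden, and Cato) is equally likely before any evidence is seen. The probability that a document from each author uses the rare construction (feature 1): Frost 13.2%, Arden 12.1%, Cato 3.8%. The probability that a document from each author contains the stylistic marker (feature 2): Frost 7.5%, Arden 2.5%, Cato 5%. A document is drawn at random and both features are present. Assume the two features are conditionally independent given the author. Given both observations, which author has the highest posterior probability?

Frost

Since the prior is uniform, the posterior is proportional to the likelihood:
  Frost: 0.132 × 0.075 = 0.0099
  Arden: 0.121 × 0.025 = 0.003025
  Cato: 0.038 × 0.05 = 0.0019
Total = 0.014825.
Largest term belongs to Frost, so Frost is most probable.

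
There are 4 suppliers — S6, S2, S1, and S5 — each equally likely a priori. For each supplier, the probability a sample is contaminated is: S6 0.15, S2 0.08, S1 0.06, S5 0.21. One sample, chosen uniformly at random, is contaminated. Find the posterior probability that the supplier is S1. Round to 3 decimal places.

Since the prior is uniform, the posterior is proportional to the likelihood:
  S6: 0.15
  S2: 0.08
  S1: 0.06
  S5: 0.21
Total = 0.5.
P(S1 | evidence) = 0.06 / 0.5 ≈ 0.120.

0.120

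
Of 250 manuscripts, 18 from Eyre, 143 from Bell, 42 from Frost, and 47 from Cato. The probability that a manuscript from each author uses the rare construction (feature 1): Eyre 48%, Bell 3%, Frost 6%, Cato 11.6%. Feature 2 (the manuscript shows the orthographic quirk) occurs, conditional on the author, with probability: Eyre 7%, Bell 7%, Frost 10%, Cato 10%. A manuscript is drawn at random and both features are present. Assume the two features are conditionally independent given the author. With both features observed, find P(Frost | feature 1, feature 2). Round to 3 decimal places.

0.148

By Bayes' rule, posterior ∝ prior × likelihood:
  Eyre: 0.072 × 0.48 × 0.07 = 0.0024192
  Bell: 0.572 × 0.03 × 0.07 = 0.0012012
  Frost: 0.168 × 0.06 × 0.1 = 0.001008
  Cato: 0.188 × 0.116 × 0.1 = 0.0021808
Total = 0.0068092.
P(Frost | evidence) = 0.001008 / 0.0068092 ≈ 0.148.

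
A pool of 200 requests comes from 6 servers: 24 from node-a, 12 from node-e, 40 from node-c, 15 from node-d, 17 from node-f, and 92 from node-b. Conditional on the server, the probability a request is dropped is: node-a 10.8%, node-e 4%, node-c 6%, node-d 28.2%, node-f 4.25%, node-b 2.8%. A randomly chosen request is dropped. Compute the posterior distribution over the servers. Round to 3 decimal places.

Unnormalized posteriors (prior × likelihood):
  node-a: 0.12 × 0.108 = 0.01296
  node-e: 0.06 × 0.04 = 0.0024
  node-c: 0.2 × 0.06 = 0.012
  node-d: 0.075 × 0.282 = 0.02115
  node-f: 0.085 × 0.0425 = 0.0036125
  node-b: 0.46 × 0.028 = 0.01288
Sum = 0.0650025.
P(node-a | dropped) = 0.01296/0.0650025 ≈ 0.199
P(node-e | dropped) = 0.0024/0.0650025 ≈ 0.037
P(node-c | dropped) = 0.012/0.0650025 ≈ 0.185
P(node-d | dropped) = 0.02115/0.0650025 ≈ 0.325
P(node-f | dropped) = 0.0036125/0.0650025 ≈ 0.056
P(node-b | dropped) = 0.01288/0.0650025 ≈ 0.198

node-a 0.199, node-e 0.037, node-c 0.185, node-d 0.325, node-f 0.056, node-b 0.198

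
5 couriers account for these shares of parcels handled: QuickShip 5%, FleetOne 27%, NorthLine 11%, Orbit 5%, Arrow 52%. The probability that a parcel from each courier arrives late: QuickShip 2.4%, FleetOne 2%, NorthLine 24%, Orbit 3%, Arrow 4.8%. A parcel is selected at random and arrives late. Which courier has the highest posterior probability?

NorthLine

Unnormalized posteriors (prior × likelihood):
  QuickShip: 0.05 × 0.024 = 0.0012
  FleetOne: 0.27 × 0.02 = 0.0054
  NorthLine: 0.11 × 0.24 = 0.0264
  Orbit: 0.05 × 0.03 = 0.0015
  Arrow: 0.52 × 0.048 = 0.02496
Normalizing constant = 0.05946.
Largest term belongs to NorthLine, so NorthLine is most probable.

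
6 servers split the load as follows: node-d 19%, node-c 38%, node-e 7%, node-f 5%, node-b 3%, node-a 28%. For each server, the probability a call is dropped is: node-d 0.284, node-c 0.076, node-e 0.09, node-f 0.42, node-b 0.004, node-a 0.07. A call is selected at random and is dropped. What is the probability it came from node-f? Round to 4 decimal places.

Prior × likelihood for each hypothesis:
  node-d: 0.19 × 0.284 = 0.05396
  node-c: 0.38 × 0.076 = 0.02888
  node-e: 0.07 × 0.09 = 0.0063
  node-f: 0.05 × 0.42 = 0.021
  node-b: 0.03 × 0.004 = 0.00012
  node-a: 0.28 × 0.07 = 0.0196
Sum = 0.12986.
P(node-f | evidence) = 0.021 / 0.12986 ≈ 0.1617.

0.1617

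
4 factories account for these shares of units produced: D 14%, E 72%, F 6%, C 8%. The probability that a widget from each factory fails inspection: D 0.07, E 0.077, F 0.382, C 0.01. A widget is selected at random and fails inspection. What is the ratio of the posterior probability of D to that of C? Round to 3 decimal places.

12.250

Unnormalized posteriors (prior × likelihood):
  D: 0.14 × 0.07 = 0.0098
  E: 0.72 × 0.077 = 0.05544
  F: 0.06 × 0.382 = 0.02292
  C: 0.08 × 0.01 = 0.0008
Total = 0.08896.
The ratio is 0.0098 / 0.0008 (the normalizer cancels) = 12.250.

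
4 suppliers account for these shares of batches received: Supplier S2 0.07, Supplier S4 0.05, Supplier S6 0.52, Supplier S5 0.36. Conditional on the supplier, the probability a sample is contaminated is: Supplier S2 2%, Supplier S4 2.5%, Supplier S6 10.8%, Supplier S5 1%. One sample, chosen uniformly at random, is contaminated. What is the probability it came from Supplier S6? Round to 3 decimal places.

Compute prior × likelihood for every hypothesis:
  Supplier S2: 0.07 × 0.02 = 0.0014
  Supplier S4: 0.05 × 0.025 = 0.00125
  Supplier S6: 0.52 × 0.108 = 0.05616
  Supplier S5: 0.36 × 0.01 = 0.0036
Sum = 0.06241.
P(Supplier S6 | evidence) = 0.05616 / 0.06241 ≈ 0.900.

0.900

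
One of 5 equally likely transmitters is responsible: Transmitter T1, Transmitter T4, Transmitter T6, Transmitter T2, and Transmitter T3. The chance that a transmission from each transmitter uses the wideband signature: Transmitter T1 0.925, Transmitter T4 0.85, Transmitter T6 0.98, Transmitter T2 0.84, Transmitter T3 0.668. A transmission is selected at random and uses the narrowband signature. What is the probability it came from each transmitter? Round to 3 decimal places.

Transmitter T1 0.102, Transmitter T4 0.204, Transmitter T6 0.027, Transmitter T2 0.217, Transmitter T3 0.450

Taking complements, P(narrowband | each) = Transmitter T1 0.075, Transmitter T4 0.15, Transmitter T6 0.02, Transmitter T2 0.16, Transmitter T3 0.332.
Since the prior is uniform, the posterior is proportional to the likelihood:
  Transmitter T1: 0.075
  Transmitter T4: 0.15
  Transmitter T6: 0.02
  Transmitter T2: 0.16
  Transmitter T3: 0.332
Normalizing constant = 0.737.
P(Transmitter T1 | narrowband) = 0.075/0.737 ≈ 0.102
P(Transmitter T4 | narrowband) = 0.15/0.737 ≈ 0.204
P(Transmitter T6 | narrowband) = 0.02/0.737 ≈ 0.027
P(Transmitter T2 | narrowband) = 0.16/0.737 ≈ 0.217
P(Transmitter T3 | narrowband) = 0.332/0.737 ≈ 0.450
(Check: 0.102+0.204+0.027+0.217+0.450 = 1.000.)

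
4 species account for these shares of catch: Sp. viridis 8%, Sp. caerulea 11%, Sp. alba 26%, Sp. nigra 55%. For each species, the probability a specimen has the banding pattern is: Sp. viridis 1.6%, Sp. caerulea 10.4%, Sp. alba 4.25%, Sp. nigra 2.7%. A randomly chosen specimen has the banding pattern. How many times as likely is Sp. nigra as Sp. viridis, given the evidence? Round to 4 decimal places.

Unnormalized posteriors (prior × likelihood):
  Sp. viridis: 0.08 × 0.016 = 0.00128
  Sp. caerulea: 0.11 × 0.104 = 0.01144
  Sp. alba: 0.26 × 0.0425 = 0.01105
  Sp. nigra: 0.55 × 0.027 = 0.01485
Sum = 0.03862.
The ratio is 0.01485 / 0.00128 (the normalizer cancels) = 11.6016.

11.6016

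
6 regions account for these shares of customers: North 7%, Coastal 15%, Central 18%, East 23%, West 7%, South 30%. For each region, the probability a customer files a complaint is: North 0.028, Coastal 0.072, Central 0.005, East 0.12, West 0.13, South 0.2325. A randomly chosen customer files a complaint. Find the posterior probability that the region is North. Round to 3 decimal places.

Prior × likelihood for each hypothesis:
  North: 0.07 × 0.028 = 0.00196
  Coastal: 0.15 × 0.072 = 0.0108
  Central: 0.18 × 0.005 = 0.0009
  East: 0.23 × 0.12 = 0.0276
  West: 0.07 × 0.13 = 0.0091
  South: 0.3 × 0.2325 = 0.06975
Normalizing constant = 0.12011.
P(North | evidence) = 0.00196 / 0.12011 ≈ 0.016.

0.016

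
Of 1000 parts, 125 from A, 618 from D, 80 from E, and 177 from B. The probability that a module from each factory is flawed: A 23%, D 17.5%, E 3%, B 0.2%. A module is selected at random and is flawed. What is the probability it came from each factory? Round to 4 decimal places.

By Bayes' rule, posterior ∝ prior × likelihood:
  A: 0.125 × 0.23 = 0.02875
  D: 0.618 × 0.175 = 0.10815
  E: 0.08 × 0.03 = 0.0024
  B: 0.177 × 0.002 = 0.000354
Sum = 0.139654.
P(A | flawed) = 0.02875/0.139654 ≈ 0.2059
P(D | flawed) = 0.10815/0.139654 ≈ 0.7744
P(E | flawed) = 0.0024/0.139654 ≈ 0.0172
P(B | flawed) = 0.000354/0.139654 ≈ 0.0025

A 0.2059, D 0.7744, E 0.0172, B 0.0025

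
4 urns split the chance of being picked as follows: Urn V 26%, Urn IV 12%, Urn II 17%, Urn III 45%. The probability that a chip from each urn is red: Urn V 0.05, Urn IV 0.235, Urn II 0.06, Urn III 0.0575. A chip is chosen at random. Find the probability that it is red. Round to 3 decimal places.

0.077

By Bayes' rule, posterior ∝ prior × likelihood:
  Urn V: 0.26 × 0.05 = 0.013
  Urn IV: 0.12 × 0.235 = 0.0282
  Urn II: 0.17 × 0.06 = 0.0102
  Urn III: 0.45 × 0.0575 = 0.025875
P(red) = 0.013 + 0.0282 + 0.0102 + 0.025875 = 0.077275 → 0.077.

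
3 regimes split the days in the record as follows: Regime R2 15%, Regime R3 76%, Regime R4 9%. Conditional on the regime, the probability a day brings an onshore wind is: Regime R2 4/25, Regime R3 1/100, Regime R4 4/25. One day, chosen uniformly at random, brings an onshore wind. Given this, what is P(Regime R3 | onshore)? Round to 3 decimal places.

0.165

Compute prior × likelihood for every hypothesis:
  Regime R2: 0.15 × 0.16 = 0.024
  Regime R3: 0.76 × 0.01 = 0.0076
  Regime R4: 0.09 × 0.16 = 0.0144
Total = 0.046.
P(Regime R3 | evidence) = 0.0076 / 0.046 ≈ 0.165.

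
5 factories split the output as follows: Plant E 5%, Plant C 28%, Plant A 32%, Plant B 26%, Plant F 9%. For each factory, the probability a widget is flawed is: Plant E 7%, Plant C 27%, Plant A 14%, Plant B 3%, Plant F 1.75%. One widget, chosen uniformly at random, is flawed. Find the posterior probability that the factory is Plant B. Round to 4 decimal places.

Compute prior × likelihood for every hypothesis:
  Plant E: 0.05 × 0.07 = 0.0035
  Plant C: 0.28 × 0.27 = 0.0756
  Plant A: 0.32 × 0.14 = 0.0448
  Plant B: 0.26 × 0.03 = 0.0078
  Plant F: 0.09 × 0.0175 = 0.001575
Normalizing constant = 0.133275.
P(Plant B | evidence) = 0.0078 / 0.133275 ≈ 0.0585.

0.0585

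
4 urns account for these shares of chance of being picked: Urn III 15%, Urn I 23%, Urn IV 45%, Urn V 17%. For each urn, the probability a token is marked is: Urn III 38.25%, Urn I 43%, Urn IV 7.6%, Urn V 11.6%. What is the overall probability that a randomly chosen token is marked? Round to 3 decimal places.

Compute prior × likelihood for every hypothesis:
  Urn III: 0.15 × 0.3825 = 0.057375
  Urn I: 0.23 × 0.43 = 0.0989
  Urn IV: 0.45 × 0.076 = 0.0342
  Urn V: 0.17 × 0.116 = 0.01972
P(marked) = 0.057375 + 0.0989 + 0.0342 + 0.01972 = 0.210195 → 0.210.

0.210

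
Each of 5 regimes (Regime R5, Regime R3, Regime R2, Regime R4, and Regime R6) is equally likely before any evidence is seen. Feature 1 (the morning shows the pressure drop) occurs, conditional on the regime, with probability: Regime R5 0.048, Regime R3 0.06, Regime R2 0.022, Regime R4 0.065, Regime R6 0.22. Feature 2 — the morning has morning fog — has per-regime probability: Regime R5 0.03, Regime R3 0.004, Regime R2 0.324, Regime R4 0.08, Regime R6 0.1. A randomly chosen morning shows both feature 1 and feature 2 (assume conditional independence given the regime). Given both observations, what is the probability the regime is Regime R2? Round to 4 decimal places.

0.1980

With a uniform prior (1/5 each), posterior ∝ likelihood:
  Regime R5: 0.048 × 0.03 = 0.00144
  Regime R3: 0.06 × 0.004 = 0.00024
  Regime R2: 0.022 × 0.324 = 0.007128
  Regime R4: 0.065 × 0.08 = 0.0052
  Regime R6: 0.22 × 0.1 = 0.022
Total = 0.036008.
P(Regime R2 | evidence) = 0.007128 / 0.036008 ≈ 0.1980.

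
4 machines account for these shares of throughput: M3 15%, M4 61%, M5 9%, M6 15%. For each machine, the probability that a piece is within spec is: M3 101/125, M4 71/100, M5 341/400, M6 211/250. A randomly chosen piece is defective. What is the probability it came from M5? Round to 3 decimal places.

0.055

Taking complements, P(defective | each) = M3 0.192, M4 0.29, M5 0.1475, M6 0.156.
Prior × likelihood for each hypothesis:
  M3: 0.15 × 0.192 = 0.0288
  M4: 0.61 × 0.29 = 0.1769
  M5: 0.09 × 0.1475 = 0.013275
  M6: 0.15 × 0.156 = 0.0234
Sum = 0.242375.
P(M5 | evidence) = 0.013275 / 0.242375 ≈ 0.055.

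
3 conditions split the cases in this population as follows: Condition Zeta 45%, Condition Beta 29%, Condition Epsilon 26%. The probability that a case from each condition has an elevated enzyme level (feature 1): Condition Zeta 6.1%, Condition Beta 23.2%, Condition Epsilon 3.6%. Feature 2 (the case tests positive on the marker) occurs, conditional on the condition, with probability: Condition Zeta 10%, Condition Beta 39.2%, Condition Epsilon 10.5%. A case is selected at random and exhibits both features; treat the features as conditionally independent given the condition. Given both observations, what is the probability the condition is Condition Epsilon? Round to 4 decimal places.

0.0326

By Bayes' rule, posterior ∝ prior × likelihood:
  Condition Zeta: 0.45 × 0.061 × 0.1 = 0.002745
  Condition Beta: 0.29 × 0.232 × 0.392 = 0.02637376
  Condition Epsilon: 0.26 × 0.036 × 0.105 = 0.0009828
Total = 0.03010156.
P(Condition Epsilon | evidence) = 0.0009828 / 0.03010156 ≈ 0.0326.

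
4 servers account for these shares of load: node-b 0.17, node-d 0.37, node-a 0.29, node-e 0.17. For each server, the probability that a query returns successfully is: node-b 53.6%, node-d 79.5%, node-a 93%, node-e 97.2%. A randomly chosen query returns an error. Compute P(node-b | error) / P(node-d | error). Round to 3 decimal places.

1.040

Taking complements, P(error | each) = node-b 0.464, node-d 0.205, node-a 0.07, node-e 0.028.
By Bayes' rule, posterior ∝ prior × likelihood:
  node-b: 0.17 × 0.464 = 0.07888
  node-d: 0.37 × 0.205 = 0.07585
  node-a: 0.29 × 0.07 = 0.0203
  node-e: 0.17 × 0.028 = 0.00476
Total = 0.17979.
The ratio is 0.07888 / 0.07585 (the normalizer cancels) = 1.040.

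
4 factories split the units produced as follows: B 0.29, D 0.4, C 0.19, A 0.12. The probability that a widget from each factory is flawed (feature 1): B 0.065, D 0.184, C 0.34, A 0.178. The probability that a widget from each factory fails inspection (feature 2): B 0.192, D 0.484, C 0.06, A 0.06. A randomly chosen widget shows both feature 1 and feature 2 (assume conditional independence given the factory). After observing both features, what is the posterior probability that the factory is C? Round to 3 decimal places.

0.087

By Bayes' rule, posterior ∝ prior × likelihood:
  B: 0.29 × 0.065 × 0.192 = 0.0036192
  D: 0.4 × 0.184 × 0.484 = 0.0356224
  C: 0.19 × 0.34 × 0.06 = 0.003876
  A: 0.12 × 0.178 × 0.06 = 0.0012816
Normalizing constant = 0.0443992.
P(C | evidence) = 0.003876 / 0.0443992 ≈ 0.087.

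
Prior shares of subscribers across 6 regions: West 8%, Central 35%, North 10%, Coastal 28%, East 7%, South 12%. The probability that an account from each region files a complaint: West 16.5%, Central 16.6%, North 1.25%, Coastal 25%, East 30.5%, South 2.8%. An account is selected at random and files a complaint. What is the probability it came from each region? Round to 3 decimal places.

Compute prior × likelihood for every hypothesis:
  West: 0.08 × 0.165 = 0.0132
  Central: 0.35 × 0.166 = 0.0581
  North: 0.1 × 0.0125 = 0.00125
  Coastal: 0.28 × 0.25 = 0.07
  East: 0.07 × 0.305 = 0.02135
  South: 0.12 × 0.028 = 0.00336
Total = 0.16726.
P(West | complaint) = 0.0132/0.16726 ≈ 0.079
P(Central | complaint) = 0.0581/0.16726 ≈ 0.347
P(North | complaint) = 0.00125/0.16726 ≈ 0.007
P(Coastal | complaint) = 0.07/0.16726 ≈ 0.419
P(East | complaint) = 0.02135/0.16726 ≈ 0.128
P(South | complaint) = 0.00336/0.16726 ≈ 0.020

West 0.079, Central 0.347, North 0.007, Coastal 0.419, East 0.128, South 0.020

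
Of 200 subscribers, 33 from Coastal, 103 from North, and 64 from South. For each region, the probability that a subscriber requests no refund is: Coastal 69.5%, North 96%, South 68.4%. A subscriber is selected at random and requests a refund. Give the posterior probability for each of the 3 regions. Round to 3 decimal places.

Taking complements, P(refund | each) = Coastal 0.305, North 0.04, South 0.316.
By Bayes' rule, posterior ∝ prior × likelihood:
  Coastal: 0.165 × 0.305 = 0.050325
  North: 0.515 × 0.04 = 0.0206
  South: 0.32 × 0.316 = 0.10112
Total = 0.172045.
P(Coastal | refund) = 0.050325/0.172045 ≈ 0.293
P(North | refund) = 0.0206/0.172045 ≈ 0.120
P(South | refund) = 0.10112/0.172045 ≈ 0.588

Coastal 0.293, North 0.120, South 0.588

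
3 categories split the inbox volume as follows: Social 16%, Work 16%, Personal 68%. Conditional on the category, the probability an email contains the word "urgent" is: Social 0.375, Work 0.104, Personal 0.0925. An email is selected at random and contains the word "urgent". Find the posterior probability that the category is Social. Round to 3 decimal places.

0.430

Prior × likelihood for each hypothesis:
  Social: 0.16 × 0.375 = 0.06
  Work: 0.16 × 0.104 = 0.01664
  Personal: 0.68 × 0.0925 = 0.0629
Sum = 0.13954.
P(Social | evidence) = 0.06 / 0.13954 ≈ 0.430.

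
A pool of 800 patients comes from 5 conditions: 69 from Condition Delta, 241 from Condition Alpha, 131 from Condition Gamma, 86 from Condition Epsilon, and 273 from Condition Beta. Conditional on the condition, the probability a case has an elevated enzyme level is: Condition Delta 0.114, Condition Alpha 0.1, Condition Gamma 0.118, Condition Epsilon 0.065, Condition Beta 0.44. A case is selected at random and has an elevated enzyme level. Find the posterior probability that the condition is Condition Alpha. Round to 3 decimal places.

By Bayes' rule, posterior ∝ prior × likelihood:
  Condition Delta: 0.08625 × 0.114 = 0.0098325
  Condition Alpha: 0.30125 × 0.1 = 0.030125
  Condition Gamma: 0.16375 × 0.118 = 0.0193225
  Condition Epsilon: 0.1075 × 0.065 = 0.0069875
  Condition Beta: 0.34125 × 0.44 = 0.15015
Normalizing constant = 0.2164175.
P(Condition Alpha | evidence) = 0.030125 / 0.2164175 ≈ 0.139.

0.139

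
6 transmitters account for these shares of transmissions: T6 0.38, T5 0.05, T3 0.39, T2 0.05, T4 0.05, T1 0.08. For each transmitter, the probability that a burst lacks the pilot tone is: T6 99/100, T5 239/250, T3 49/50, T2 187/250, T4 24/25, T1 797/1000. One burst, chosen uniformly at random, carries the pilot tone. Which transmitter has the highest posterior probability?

Taking complements, P(pilot | each) = T6 0.01, T5 0.044, T3 0.02, T2 0.252, T4 0.04, T1 0.203.
Unnormalized posteriors (prior × likelihood):
  T6: 0.38 × 0.01 = 0.0038
  T5: 0.05 × 0.044 = 0.0022
  T3: 0.39 × 0.02 = 0.0078
  T2: 0.05 × 0.252 = 0.0126
  T4: 0.05 × 0.04 = 0.002
  T1: 0.08 × 0.203 = 0.01624
Normalizing constant = 0.04464.
Largest term belongs to T1, so T1 is most probable.

T1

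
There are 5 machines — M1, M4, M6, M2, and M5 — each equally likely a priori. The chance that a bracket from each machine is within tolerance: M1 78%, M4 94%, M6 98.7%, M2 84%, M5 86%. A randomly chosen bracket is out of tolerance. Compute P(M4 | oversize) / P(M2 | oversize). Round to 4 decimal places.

Taking complements, P(oversize | each) = M1 0.22, M4 0.06, M6 0.013, M2 0.16, M5 0.14.
Since the prior is uniform, the posterior is proportional to the likelihood:
  M1: 0.22
  M4: 0.06
  M6: 0.013
  M2: 0.16
  M5: 0.14
Total = 0.593.
The ratio is 0.06 / 0.16 (the normalizer cancels) = 0.3750.

0.3750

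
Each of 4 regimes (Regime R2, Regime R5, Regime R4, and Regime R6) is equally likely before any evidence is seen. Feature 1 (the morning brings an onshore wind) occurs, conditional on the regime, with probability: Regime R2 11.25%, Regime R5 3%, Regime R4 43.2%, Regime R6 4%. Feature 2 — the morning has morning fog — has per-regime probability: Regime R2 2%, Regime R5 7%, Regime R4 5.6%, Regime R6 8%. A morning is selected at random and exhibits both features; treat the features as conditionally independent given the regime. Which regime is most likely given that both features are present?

Regime R4

With a uniform prior (1/4 each), posterior ∝ likelihood:
  Regime R2: 0.1125 × 0.02 = 0.00225
  Regime R5: 0.03 × 0.07 = 0.0021
  Regime R4: 0.432 × 0.056 = 0.024192
  Regime R6: 0.04 × 0.08 = 0.0032
Normalizing constant = 0.031742.
Largest term belongs to Regime R4, so Regime R4 is most probable.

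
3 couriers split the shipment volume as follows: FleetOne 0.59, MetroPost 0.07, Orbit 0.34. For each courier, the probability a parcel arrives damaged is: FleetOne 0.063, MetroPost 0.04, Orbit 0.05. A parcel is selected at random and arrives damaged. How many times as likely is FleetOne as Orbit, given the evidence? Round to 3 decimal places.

By Bayes' rule, posterior ∝ prior × likelihood:
  FleetOne: 0.59 × 0.063 = 0.03717
  MetroPost: 0.07 × 0.04 = 0.0028
  Orbit: 0.34 × 0.05 = 0.017
Sum = 0.05697.
The ratio is 0.03717 / 0.017 (the normalizer cancels) = 2.186.

2.186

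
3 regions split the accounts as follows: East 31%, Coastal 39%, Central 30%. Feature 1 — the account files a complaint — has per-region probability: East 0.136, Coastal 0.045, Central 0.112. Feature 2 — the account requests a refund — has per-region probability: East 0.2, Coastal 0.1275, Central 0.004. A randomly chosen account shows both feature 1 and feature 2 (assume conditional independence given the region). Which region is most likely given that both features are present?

Unnormalized posteriors (prior × likelihood):
  East: 0.31 × 0.136 × 0.2 = 0.008432
  Coastal: 0.39 × 0.045 × 0.1275 = 0.002237625
  Central: 0.3 × 0.112 × 0.004 = 0.0001344
Sum = 0.010804025.
Largest term belongs to East, so East is most probable.

East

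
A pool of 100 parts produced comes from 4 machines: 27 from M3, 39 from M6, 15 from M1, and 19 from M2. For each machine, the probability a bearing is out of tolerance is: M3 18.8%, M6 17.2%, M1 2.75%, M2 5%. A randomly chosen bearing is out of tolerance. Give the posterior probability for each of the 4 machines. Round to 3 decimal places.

M3 0.386, M6 0.510, M1 0.031, M2 0.072

Unnormalized posteriors (prior × likelihood):
  M3: 0.27 × 0.188 = 0.05076
  M6: 0.39 × 0.172 = 0.06708
  M1: 0.15 × 0.0275 = 0.004125
  M2: 0.19 × 0.05 = 0.0095
Normalizing constant = 0.131465.
P(M3 | oversize) = 0.05076/0.131465 ≈ 0.386
P(M6 | oversize) = 0.06708/0.131465 ≈ 0.510
P(M1 | oversize) = 0.004125/0.131465 ≈ 0.031
P(M2 | oversize) = 0.0095/0.131465 ≈ 0.072
(Check: 0.386+0.510+0.031+0.072 = 0.999.)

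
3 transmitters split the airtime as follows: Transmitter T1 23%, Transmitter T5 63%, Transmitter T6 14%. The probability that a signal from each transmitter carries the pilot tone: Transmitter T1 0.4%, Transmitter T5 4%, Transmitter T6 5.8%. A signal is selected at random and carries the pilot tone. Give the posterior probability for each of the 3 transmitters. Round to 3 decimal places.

By Bayes' rule, posterior ∝ prior × likelihood:
  Transmitter T1: 0.23 × 0.004 = 0.00092
  Transmitter T5: 0.63 × 0.04 = 0.0252
  Transmitter T6: 0.14 × 0.058 = 0.00812
Total = 0.03424.
P(Transmitter T1 | pilot) = 0.00092/0.03424 ≈ 0.027
P(Transmitter T5 | pilot) = 0.0252/0.03424 ≈ 0.736
P(Transmitter T6 | pilot) = 0.00812/0.03424 ≈ 0.237
(Check: 0.027+0.736+0.237 = 1.000.)

Transmitter T1 0.027, Transmitter T5 0.736, Transmitter T6 0.237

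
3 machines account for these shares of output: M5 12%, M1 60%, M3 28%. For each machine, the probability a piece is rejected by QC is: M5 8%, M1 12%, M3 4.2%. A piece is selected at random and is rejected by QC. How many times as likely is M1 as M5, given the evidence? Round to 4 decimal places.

7.5000

Unnormalized posteriors (prior × likelihood):
  M5: 0.12 × 0.08 = 0.0096
  M1: 0.6 × 0.12 = 0.072
  M3: 0.28 × 0.042 = 0.01176
Total = 0.09336.
The ratio is 0.072 / 0.0096 (the normalizer cancels) = 7.5000.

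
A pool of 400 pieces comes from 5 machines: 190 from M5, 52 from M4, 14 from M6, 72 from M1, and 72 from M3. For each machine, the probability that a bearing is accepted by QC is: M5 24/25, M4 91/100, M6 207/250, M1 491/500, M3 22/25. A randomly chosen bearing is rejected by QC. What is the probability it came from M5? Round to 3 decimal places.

0.309

Taking complements, P(rejected | each) = M5 0.04, M4 0.09, M6 0.172, M1 0.018, M3 0.12.
By Bayes' rule, posterior ∝ prior × likelihood:
  M5: 0.475 × 0.04 = 0.019
  M4: 0.13 × 0.09 = 0.0117
  M6: 0.035 × 0.172 = 0.00602
  M1: 0.18 × 0.018 = 0.00324
  M3: 0.18 × 0.12 = 0.0216
Normalizing constant = 0.06156.
P(M5 | evidence) = 0.019 / 0.06156 ≈ 0.309.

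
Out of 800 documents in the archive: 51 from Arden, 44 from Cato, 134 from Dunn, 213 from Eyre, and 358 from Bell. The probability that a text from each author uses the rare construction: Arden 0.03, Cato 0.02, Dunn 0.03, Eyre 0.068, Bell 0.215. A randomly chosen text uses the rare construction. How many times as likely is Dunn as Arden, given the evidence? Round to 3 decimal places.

2.627

Compute prior × likelihood for every hypothesis:
  Arden: 0.06375 × 0.03 = 0.0019125
  Cato: 0.055 × 0.02 = 0.0011
  Dunn: 0.1675 × 0.03 = 0.005025
  Eyre: 0.26625 × 0.068 = 0.018105
  Bell: 0.4475 × 0.215 = 0.0962125
Sum = 0.122355.
The ratio is 0.005025 / 0.0019125 (the normalizer cancels) = 2.627.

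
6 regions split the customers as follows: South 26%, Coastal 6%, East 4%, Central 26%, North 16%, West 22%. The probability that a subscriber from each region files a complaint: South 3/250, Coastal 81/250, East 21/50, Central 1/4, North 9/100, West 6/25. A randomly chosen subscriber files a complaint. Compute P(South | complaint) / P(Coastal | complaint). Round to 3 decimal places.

0.160

By Bayes' rule, posterior ∝ prior × likelihood:
  South: 0.26 × 0.012 = 0.00312
  Coastal: 0.06 × 0.324 = 0.01944
  East: 0.04 × 0.42 = 0.0168
  Central: 0.26 × 0.25 = 0.065
  North: 0.16 × 0.09 = 0.0144
  West: 0.22 × 0.24 = 0.0528
Total = 0.17156.
The ratio is 0.00312 / 0.01944 (the normalizer cancels) = 0.160.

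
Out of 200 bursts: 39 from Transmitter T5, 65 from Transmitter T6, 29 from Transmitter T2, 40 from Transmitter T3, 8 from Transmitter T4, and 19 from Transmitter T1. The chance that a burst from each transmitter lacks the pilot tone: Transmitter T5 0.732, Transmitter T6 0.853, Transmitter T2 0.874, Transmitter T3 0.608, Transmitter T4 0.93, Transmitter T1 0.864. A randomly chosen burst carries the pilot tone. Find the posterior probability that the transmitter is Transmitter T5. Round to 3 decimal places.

Taking complements, P(pilot | each) = Transmitter T5 0.268, Transmitter T6 0.147, Transmitter T2 0.126, Transmitter T3 0.392, Transmitter T4 0.07, Transmitter T1 0.136.
By Bayes' rule, posterior ∝ prior × likelihood:
  Transmitter T5: 0.195 × 0.268 = 0.05226
  Transmitter T6: 0.325 × 0.147 = 0.047775
  Transmitter T2: 0.145 × 0.126 = 0.01827
  Transmitter T3: 0.2 × 0.392 = 0.0784
  Transmitter T4: 0.04 × 0.07 = 0.0028
  Transmitter T1: 0.095 × 0.136 = 0.01292
Normalizing constant = 0.212425.
P(Transmitter T5 | evidence) = 0.05226 / 0.212425 ≈ 0.246.

0.246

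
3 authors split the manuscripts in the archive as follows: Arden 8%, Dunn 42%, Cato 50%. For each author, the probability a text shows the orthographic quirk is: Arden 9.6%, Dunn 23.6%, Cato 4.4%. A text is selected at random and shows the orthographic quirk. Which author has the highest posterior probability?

Dunn

Compute prior × likelihood for every hypothesis:
  Arden: 0.08 × 0.096 = 0.00768
  Dunn: 0.42 × 0.236 = 0.09912
  Cato: 0.5 × 0.044 = 0.022
Sum = 0.1288.
Largest term belongs to Dunn, so Dunn is most probable.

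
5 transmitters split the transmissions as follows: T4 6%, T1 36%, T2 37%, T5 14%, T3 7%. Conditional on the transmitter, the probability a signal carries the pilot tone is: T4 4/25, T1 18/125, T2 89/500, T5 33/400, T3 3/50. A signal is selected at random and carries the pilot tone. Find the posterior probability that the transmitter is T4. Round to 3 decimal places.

0.067

By Bayes' rule, posterior ∝ prior × likelihood:
  T4: 0.06 × 0.16 = 0.0096
  T1: 0.36 × 0.144 = 0.05184
  T2: 0.37 × 0.178 = 0.06586
  T5: 0.14 × 0.0825 = 0.01155
  T3: 0.07 × 0.06 = 0.0042
Normalizing constant = 0.14305.
P(T4 | evidence) = 0.0096 / 0.14305 ≈ 0.067.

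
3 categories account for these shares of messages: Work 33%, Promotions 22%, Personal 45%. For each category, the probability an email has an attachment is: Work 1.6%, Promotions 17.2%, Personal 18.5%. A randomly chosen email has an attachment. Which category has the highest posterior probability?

Prior × likelihood for each hypothesis:
  Work: 0.33 × 0.016 = 0.00528
  Promotions: 0.22 × 0.172 = 0.03784
  Personal: 0.45 × 0.185 = 0.08325
Sum = 0.12637.
Largest term belongs to Personal, so Personal is most probable.

Personal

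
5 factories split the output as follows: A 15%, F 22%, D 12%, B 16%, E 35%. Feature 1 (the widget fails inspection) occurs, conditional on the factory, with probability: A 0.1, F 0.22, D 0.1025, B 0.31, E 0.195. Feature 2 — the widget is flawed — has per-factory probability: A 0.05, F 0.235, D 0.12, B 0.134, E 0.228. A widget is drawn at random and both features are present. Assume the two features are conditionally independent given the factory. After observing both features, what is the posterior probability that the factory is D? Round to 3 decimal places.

0.041

By Bayes' rule, posterior ∝ prior × likelihood:
  A: 0.15 × 0.1 × 0.05 = 0.00075
  F: 0.22 × 0.22 × 0.235 = 0.011374
  D: 0.12 × 0.1025 × 0.12 = 0.001476
  B: 0.16 × 0.31 × 0.134 = 0.0066464
  E: 0.35 × 0.195 × 0.228 = 0.015561
Sum = 0.0358074.
P(D | evidence) = 0.001476 / 0.0358074 ≈ 0.041.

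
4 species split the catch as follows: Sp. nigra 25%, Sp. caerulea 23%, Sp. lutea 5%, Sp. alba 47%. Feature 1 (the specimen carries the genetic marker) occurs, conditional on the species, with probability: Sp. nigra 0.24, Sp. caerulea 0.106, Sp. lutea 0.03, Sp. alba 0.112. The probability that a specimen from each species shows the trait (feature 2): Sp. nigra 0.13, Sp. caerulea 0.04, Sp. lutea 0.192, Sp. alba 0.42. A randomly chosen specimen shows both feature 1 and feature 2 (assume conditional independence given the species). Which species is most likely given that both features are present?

Sp. alba

Compute prior × likelihood for every hypothesis:
  Sp. nigra: 0.25 × 0.24 × 0.13 = 0.0078
  Sp. caerulea: 0.23 × 0.106 × 0.04 = 0.0009752
  Sp. lutea: 0.05 × 0.03 × 0.192 = 0.000288
  Sp. alba: 0.47 × 0.112 × 0.42 = 0.0221088
Sum = 0.031172.
Largest term belongs to Sp. alba, so Sp. alba is most probable.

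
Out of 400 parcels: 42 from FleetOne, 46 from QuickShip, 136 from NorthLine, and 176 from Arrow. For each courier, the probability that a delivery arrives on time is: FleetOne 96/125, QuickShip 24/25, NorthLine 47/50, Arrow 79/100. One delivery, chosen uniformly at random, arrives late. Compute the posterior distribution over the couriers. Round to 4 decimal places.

Taking complements, P(late | each) = FleetOne 0.232, QuickShip 0.04, NorthLine 0.06, Arrow 0.21.
Compute prior × likelihood for every hypothesis:
  FleetOne: 0.105 × 0.232 = 0.02436
  QuickShip: 0.115 × 0.04 = 0.0046
  NorthLine: 0.34 × 0.06 = 0.0204
  Arrow: 0.44 × 0.21 = 0.0924
Normalizing constant = 0.14176.
P(FleetOne | late) = 0.02436/0.14176 ≈ 0.1718
P(QuickShip | late) = 0.0046/0.14176 ≈ 0.0324
P(NorthLine | late) = 0.0204/0.14176 ≈ 0.1439
P(Arrow | late) = 0.0924/0.14176 ≈ 0.6518

FleetOne 0.1718, QuickShip 0.0324, NorthLine 0.1439, Arrow 0.6518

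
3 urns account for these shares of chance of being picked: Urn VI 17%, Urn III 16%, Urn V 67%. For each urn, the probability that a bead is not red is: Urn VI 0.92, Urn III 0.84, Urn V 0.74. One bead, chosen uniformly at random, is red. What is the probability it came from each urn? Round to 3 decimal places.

Taking complements, P(red | each) = Urn VI 0.08, Urn III 0.16, Urn V 0.26.
Unnormalized posteriors (prior × likelihood):
  Urn VI: 0.17 × 0.08 = 0.0136
  Urn III: 0.16 × 0.16 = 0.0256
  Urn V: 0.67 × 0.26 = 0.1742
Sum = 0.2134.
P(Urn VI | red) = 0.0136/0.2134 ≈ 0.064
P(Urn III | red) = 0.0256/0.2134 ≈ 0.120
P(Urn V | red) = 0.1742/0.2134 ≈ 0.816
(Check: 0.064+0.120+0.816 = 1.000.)

Urn VI 0.064, Urn III 0.120, Urn V 0.816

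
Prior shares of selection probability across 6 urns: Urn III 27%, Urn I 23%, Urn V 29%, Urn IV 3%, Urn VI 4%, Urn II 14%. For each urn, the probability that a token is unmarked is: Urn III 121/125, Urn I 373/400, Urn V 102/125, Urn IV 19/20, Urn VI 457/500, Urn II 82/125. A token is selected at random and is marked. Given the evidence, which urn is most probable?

Urn V

Taking complements, P(marked | each) = Urn III 0.032, Urn I 0.0675, Urn V 0.184, Urn IV 0.05, Urn VI 0.086, Urn II 0.344.
By Bayes' rule, posterior ∝ prior × likelihood:
  Urn III: 0.27 × 0.032 = 0.00864
  Urn I: 0.23 × 0.0675 = 0.015525
  Urn V: 0.29 × 0.184 = 0.05336
  Urn IV: 0.03 × 0.05 = 0.0015
  Urn VI: 0.04 × 0.086 = 0.00344
  Urn II: 0.14 × 0.344 = 0.04816
Normalizing constant = 0.130625.
Largest term belongs to Urn V, so Urn V is most probable.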